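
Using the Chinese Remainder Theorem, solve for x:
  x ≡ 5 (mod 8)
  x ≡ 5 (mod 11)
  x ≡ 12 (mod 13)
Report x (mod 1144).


Moduli 8, 11, 13 are pairwise coprime; by CRT there is a unique solution modulo M = 8 · 11 · 13 = 1144.
Solve pairwise, accumulating the modulus:
  Start with x ≡ 5 (mod 8).
  Combine with x ≡ 5 (mod 11): since gcd(8, 11) = 1, we get a unique residue mod 88.
    Write x = 5 + 8·t and substitute into x ≡ 5 (mod 11): 8·t ≡ 5 − 5 = 0 (mod 11).
    The inverse of 8 mod 11 is 7 (since 8·7 = 56 = 5·11 + 1), so t ≡ 7·0 = 0 ≡ 0 (mod 11).
    Then x = 5 + 8·0 = 5, valid modulo lcm(8, 11) = 88: x ≡ 5 (mod 88).
  Combine with x ≡ 12 (mod 13): since gcd(88, 13) = 1, we get a unique residue mod 1144.
    Write x = 5 + 88·t and substitute into x ≡ 12 (mod 13): 88·t ≡ 12 − 5 = 7 (mod 13).
    Reduce coefficients mod 13: 10·t ≡ 7 (mod 13).
    The inverse of 10 mod 13 is 4 (since 10·4 = 40 = 3·13 + 1), so t ≡ 4·7 = 28 ≡ 2 (mod 13).
    Then x = 5 + 88·2 = 181, valid modulo lcm(88, 13) = 1144: x ≡ 181 (mod 1144).
Verify: 181 mod 8 = 5 ✓, 181 mod 11 = 5 ✓, 181 mod 13 = 12 ✓.

x ≡ 181 (mod 1144).


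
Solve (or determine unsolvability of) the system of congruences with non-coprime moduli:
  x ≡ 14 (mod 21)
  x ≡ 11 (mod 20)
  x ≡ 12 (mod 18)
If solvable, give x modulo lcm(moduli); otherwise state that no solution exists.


Moduli 21, 20, 18 are not pairwise coprime, so CRT works modulo lcm(m_i) when all pairwise compatibility conditions hold.
Pairwise compatibility: gcd(m_i, m_j) must divide a_i - a_j for every pair.
Merge one congruence at a time:
  Start: x ≡ 14 (mod 21).
  Combine with x ≡ 11 (mod 20): gcd(21, 20) = 1; 11 - 14 = -3, which IS divisible by 1, so compatible.
    Write x = 14 + 21·t and substitute into x ≡ 11 (mod 20): 21·t ≡ 11 − 14 = -3 (mod 20).
    Reduce coefficients mod 20: 1·t ≡ 17 (mod 20).
    So t ≡ 17 (mod 20).
    Then x = 14 + 21·17 = 371, valid modulo lcm(21, 20) = 420: x ≡ 371 (mod 420).
  Combine with x ≡ 12 (mod 18): gcd(420, 18) = 6, and 12 - 371 = -359 is NOT divisible by 6.
    ⇒ system is inconsistent (no integer solution).

No solution (the system is inconsistent).


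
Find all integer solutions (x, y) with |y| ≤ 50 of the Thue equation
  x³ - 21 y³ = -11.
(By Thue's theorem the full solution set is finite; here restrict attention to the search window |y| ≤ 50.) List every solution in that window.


The equation is x³ - 21y³ = -11. For fixed y, x³ = 21·y³ − 11, so a solution requires the RHS to be a perfect cube.
Strategy: iterate y from -50 to 50, compute RHS = 21·y³ − 11, and check whether it is a (positive or negative) perfect cube.
Check small values of y:
  y = 0: RHS = -11 is not a perfect cube.
  y = 1: RHS = 10 is not a perfect cube.
  y = -1: RHS = -32 is not a perfect cube.
  y = 2: RHS = 157 is not a perfect cube.
  y = -2: RHS = -179 is not a perfect cube.
  y = 3: RHS = 556 is not a perfect cube.
  y = -3: RHS = -578 is not a perfect cube.
Continuing the search up to |y| = 50 finds no solutions either.
No (x, y) in the scanned range satisfies the equation.

No integer solutions with |y| ≤ 50.


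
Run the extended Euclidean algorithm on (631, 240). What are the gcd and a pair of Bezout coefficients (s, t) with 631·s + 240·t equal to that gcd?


Euclidean algorithm on (631, 240) — divide until remainder is 0:
  631 = 2 · 240 + 151
  240 = 1 · 151 + 89
  151 = 1 · 89 + 62
  89 = 1 · 62 + 27
  62 = 2 · 27 + 8
  27 = 3 · 8 + 3
  8 = 2 · 3 + 2
  3 = 1 · 2 + 1
  2 = 2 · 1 + 0
gcd(631, 240) = 1.
Track Bezout coefficients alongside the remainders: start with r₀ = 631 = a·1 + b·0 (s = 1, t = 0) and r₁ = 240 = a·0 + b·1 (s = 0, t = 1); each new remainder r_{k+1} = r_{k-1} − q_k·r_k inherits s_{k+1} = s_{k-1} − q_k·s_k, t_{k+1} = t_{k-1} − q_k·t_k, so r_k = a·s_k + b·t_k at every step:
  q = 2: r = 151, s = 1 − 2·0 = 1, t = 0 − 2·1 = -2  (check: 631·1 + 240·(-2) = 151)
  q = 1: r = 89, s = 0 − 1·1 = -1, t = 1 − 1·(-2) = 3  (check: 631·(-1) + 240·3 = 89)
  q = 1: r = 62, s = 1 − 1·(-1) = 2, t = -2 − 1·3 = -5  (check: 631·2 + 240·(-5) = 62)
  q = 1: r = 27, s = -1 − 1·2 = -3, t = 3 − 1·(-5) = 8  (check: 631·(-3) + 240·8 = 27)
  q = 2: r = 8, s = 2 − 2·(-3) = 8, t = -5 − 2·8 = -21  (check: 631·8 + 240·(-21) = 8)
  q = 3: r = 3, s = -3 − 3·8 = -27, t = 8 − 3·(-21) = 71  (check: 631·(-27) + 240·71 = 3)
  q = 2: r = 2, s = 8 − 2·(-27) = 62, t = -21 − 2·71 = -163  (check: 631·62 + 240·(-163) = 2)
  q = 1: r = 1, s = -27 − 1·62 = -89, t = 71 − 1·(-163) = 234  (check: 631·(-89) + 240·234 = 1)
The row with r = 1 (the gcd) gives the Bezout coefficients s = -89, t = 234.
Result: 631 · (-89) + 240 · (234) = 1.

gcd(631, 240) = 1; s = -89, t = 234 (check: 631·(-89) + 240·234 = 1).


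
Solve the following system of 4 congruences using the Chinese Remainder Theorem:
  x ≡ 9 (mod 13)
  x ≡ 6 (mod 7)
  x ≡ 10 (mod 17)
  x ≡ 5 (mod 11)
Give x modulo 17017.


Product of moduli M = 13 · 7 · 17 · 11 = 17017.
Merge one congruence at a time:
  Start: x ≡ 9 (mod 13).
  Combine with x ≡ 6 (mod 7); new modulus lcm = 91.
    Write x = 9 + 13·t and substitute into x ≡ 6 (mod 7): 13·t ≡ 6 − 9 = -3 (mod 7).
    Reduce coefficients mod 7: 6·t ≡ 4 (mod 7).
    The inverse of 6 mod 7 is 6 (since 6·6 = 36 = 5·7 + 1), so t ≡ 6·4 = 24 ≡ 3 (mod 7).
    Then x = 9 + 13·3 = 48, valid modulo lcm(13, 7) = 91: x ≡ 48 (mod 91).
  Combine with x ≡ 10 (mod 17); new modulus lcm = 1547.
    Write x = 48 + 91·t and substitute into x ≡ 10 (mod 17): 91·t ≡ 10 − 48 = -38 (mod 17).
    Reduce coefficients mod 17: 6·t ≡ 13 (mod 17).
    The inverse of 6 mod 17 is 3 (since 6·3 = 18 = 1·17 + 1), so t ≡ 3·13 = 39 ≡ 5 (mod 17).
    Then x = 48 + 91·5 = 503, valid modulo lcm(91, 17) = 1547: x ≡ 503 (mod 1547).
  Combine with x ≡ 5 (mod 11); new modulus lcm = 17017.
    Write x = 503 + 1547·t and substitute into x ≡ 5 (mod 11): 1547·t ≡ 5 − 503 = -498 (mod 11).
    Reduce coefficients mod 11: 7·t ≡ 8 (mod 11).
    The inverse of 7 mod 11 is 8 (since 7·8 = 56 = 5·11 + 1), so t ≡ 8·8 = 64 ≡ 9 (mod 11).
    Then x = 503 + 1547·9 = 14426, valid modulo lcm(1547, 11) = 17017: x ≡ 14426 (mod 17017).
Verify against each original: 14426 mod 13 = 9, 14426 mod 7 = 6, 14426 mod 17 = 10, 14426 mod 11 = 5.

x ≡ 14426 (mod 17017).


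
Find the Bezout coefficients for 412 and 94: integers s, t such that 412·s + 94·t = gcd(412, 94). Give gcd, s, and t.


Euclidean algorithm on (412, 94) — divide until remainder is 0:
  412 = 4 · 94 + 36
  94 = 2 · 36 + 22
  36 = 1 · 22 + 14
  22 = 1 · 14 + 8
  14 = 1 · 8 + 6
  8 = 1 · 6 + 2
  6 = 3 · 2 + 0
gcd(412, 94) = 2.
Track Bezout coefficients alongside the remainders: start with r₀ = 412 = a·1 + b·0 (s = 1, t = 0) and r₁ = 94 = a·0 + b·1 (s = 0, t = 1); each new remainder r_{k+1} = r_{k-1} − q_k·r_k inherits s_{k+1} = s_{k-1} − q_k·s_k, t_{k+1} = t_{k-1} − q_k·t_k, so r_k = a·s_k + b·t_k at every step:
  q = 4: r = 36, s = 1 − 4·0 = 1, t = 0 − 4·1 = -4  (check: 412·1 + 94·(-4) = 36)
  q = 2: r = 22, s = 0 − 2·1 = -2, t = 1 − 2·(-4) = 9  (check: 412·(-2) + 94·9 = 22)
  q = 1: r = 14, s = 1 − 1·(-2) = 3, t = -4 − 1·9 = -13  (check: 412·3 + 94·(-13) = 14)
  q = 1: r = 8, s = -2 − 1·3 = -5, t = 9 − 1·(-13) = 22  (check: 412·(-5) + 94·22 = 8)
  q = 1: r = 6, s = 3 − 1·(-5) = 8, t = -13 − 1·22 = -35  (check: 412·8 + 94·(-35) = 6)
  q = 1: r = 2, s = -5 − 1·8 = -13, t = 22 − 1·(-35) = 57  (check: 412·(-13) + 94·57 = 2)
The row with r = 2 (the gcd) gives the Bezout coefficients s = -13, t = 57.
Result: 412 · (-13) + 94 · (57) = 2.

gcd(412, 94) = 2; s = -13, t = 57 (check: 412·(-13) + 94·57 = 2).


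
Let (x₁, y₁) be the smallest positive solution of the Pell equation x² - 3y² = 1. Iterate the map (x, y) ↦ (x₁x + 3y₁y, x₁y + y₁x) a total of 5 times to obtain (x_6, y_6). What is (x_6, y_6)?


Step 1: Find the fundamental solution (x₁, y₁) of x² - 3y² = 1.
  Expand √3 as a continued fraction. a₀ = ⌊√3⌋ = 1; iterate m_{k+1} = d_k·a_k − m_k, d_{k+1} = (3 − m_{k+1}²)/d_k, a_{k+1} = ⌊(a₀ + m_{k+1})/d_{k+1}⌋ (starting m₀ = 0, d₀ = 1), with convergents p_k = a_k·p_{k-1} + p_{k-2}, q_k = a_k·q_{k-1} + q_{k-2} (p₋₁ = 1, q₋₁ = 0):
  k = 0: a₀ = 1; p₀/q₀ = 1/1; p₀² − 3·q₀² = 1 − 3 = -2.
  k = 1: m = 1, d = 2, a = ⌊(1 + 1)/2⌋ = 1; p/q = (1·1 + 1)/(1·1 + 0) = 2/1; p² − 3·q² = 4 − 3 = 1.
  The first convergent with p² − 3·q² = 1 gives the fundamental solution (x₁, y₁) = (2, 1).
Step 2: Apply the recurrence (x_{n+1}, y_{n+1}) = (x₁x_n + 3y₁y_n, x₁y_n + y₁x_n) repeatedly.
  From (x_1, y_1) = (2, 1): x_2 = 2·2 + 3·1·1 = 7; y_2 = 2·1 + 1·2 = 4.
  From (x_2, y_2) = (7, 4): x_3 = 2·7 + 3·1·4 = 26; y_3 = 2·4 + 1·7 = 15.
  From (x_3, y_3) = (26, 15): x_4 = 2·26 + 3·1·15 = 97; y_4 = 2·15 + 1·26 = 56.
  From (x_4, y_4) = (97, 56): x_5 = 2·97 + 3·1·56 = 362; y_5 = 2·56 + 1·97 = 209.
  From (x_5, y_5) = (362, 209): x_6 = 2·362 + 3·1·209 = 1351; y_6 = 2·209 + 1·362 = 780.
Step 3: Verify x_6² - 3·y_6² = 1825201 - 1825200 = 1 (should be 1). ✓

(x_1, y_1) = (2, 1); (x_6, y_6) = (1351, 780).


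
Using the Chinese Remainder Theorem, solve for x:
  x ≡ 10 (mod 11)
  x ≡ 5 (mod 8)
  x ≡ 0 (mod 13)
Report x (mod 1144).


Moduli 11, 8, 13 are pairwise coprime; by CRT there is a unique solution modulo M = 11 · 8 · 13 = 1144.
Solve pairwise, accumulating the modulus:
  Start with x ≡ 10 (mod 11).
  Combine with x ≡ 5 (mod 8): since gcd(11, 8) = 1, we get a unique residue mod 88.
    Write x = 10 + 11·t and substitute into x ≡ 5 (mod 8): 11·t ≡ 5 − 10 = -5 (mod 8).
    Reduce coefficients mod 8: 3·t ≡ 3 (mod 8).
    The inverse of 3 mod 8 is 3 (since 3·3 = 9 = 1·8 + 1), so t ≡ 3·3 = 9 ≡ 1 (mod 8).
    Then x = 10 + 11·1 = 21, valid modulo lcm(11, 8) = 88: x ≡ 21 (mod 88).
  Combine with x ≡ 0 (mod 13): since gcd(88, 13) = 1, we get a unique residue mod 1144.
    Write x = 21 + 88·t and substitute into x ≡ 0 (mod 13): 88·t ≡ 0 − 21 = -21 (mod 13).
    Reduce coefficients mod 13: 10·t ≡ 5 (mod 13).
    The inverse of 10 mod 13 is 4 (since 10·4 = 40 = 3·13 + 1), so t ≡ 4·5 = 20 ≡ 7 (mod 13).
    Then x = 21 + 88·7 = 637, valid modulo lcm(88, 13) = 1144: x ≡ 637 (mod 1144).
Verify: 637 mod 11 = 10 ✓, 637 mod 8 = 5 ✓, 637 mod 13 = 0 ✓.

x ≡ 637 (mod 1144).


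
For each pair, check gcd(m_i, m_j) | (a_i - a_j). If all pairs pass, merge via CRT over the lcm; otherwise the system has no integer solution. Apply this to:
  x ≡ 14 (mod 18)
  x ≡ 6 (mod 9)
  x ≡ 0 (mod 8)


Moduli 18, 9, 8 are not pairwise coprime, so CRT works modulo lcm(m_i) when all pairwise compatibility conditions hold.
Pairwise compatibility: gcd(m_i, m_j) must divide a_i - a_j for every pair.
Merge one congruence at a time:
  Start: x ≡ 14 (mod 18).
  Combine with x ≡ 6 (mod 9): gcd(18, 9) = 9, and 6 - 14 = -8 is NOT divisible by 9.
    ⇒ system is inconsistent (no integer solution).

No solution (the system is inconsistent).


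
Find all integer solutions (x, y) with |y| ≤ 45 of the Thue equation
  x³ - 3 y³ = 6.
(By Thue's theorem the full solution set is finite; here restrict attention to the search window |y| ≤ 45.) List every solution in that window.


The equation is x³ - 3y³ = 6. For fixed y, x³ = 3·y³ + 6, so a solution requires the RHS to be a perfect cube.
Strategy: iterate y from -45 to 45, compute RHS = 3·y³ + 6, and check whether it is a (positive or negative) perfect cube.
Check small values of y:
  y = 0: RHS = 6 is not a perfect cube.
  y = 1: RHS = 9 is not a perfect cube.
  y = -1: RHS = 3 is not a perfect cube.
  y = 2: RHS = 30 is not a perfect cube.
  y = -2: RHS = -18 is not a perfect cube.
  y = 3: RHS = 87 is not a perfect cube.
  y = -3: RHS = -75 is not a perfect cube.
Continuing the search up to |y| = 45 finds no solutions either.
No (x, y) in the scanned range satisfies the equation.

No integer solutions with |y| ≤ 45.


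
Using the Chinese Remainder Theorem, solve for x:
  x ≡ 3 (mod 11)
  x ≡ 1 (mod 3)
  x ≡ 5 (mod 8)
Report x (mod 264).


Moduli 11, 3, 8 are pairwise coprime; by CRT there is a unique solution modulo M = 11 · 3 · 8 = 264.
Solve pairwise, accumulating the modulus:
  Start with x ≡ 3 (mod 11).
  Combine with x ≡ 1 (mod 3): since gcd(11, 3) = 1, we get a unique residue mod 33.
    Write x = 3 + 11·t and substitute into x ≡ 1 (mod 3): 11·t ≡ 1 − 3 = -2 (mod 3).
    Reduce coefficients mod 3: 2·t ≡ 1 (mod 3).
    The inverse of 2 mod 3 is 2 (since 2·2 = 4 = 1·3 + 1), so t ≡ 2·1 = 2 ≡ 2 (mod 3).
    Then x = 3 + 11·2 = 25, valid modulo lcm(11, 3) = 33: x ≡ 25 (mod 33).
  Combine with x ≡ 5 (mod 8): since gcd(33, 8) = 1, we get a unique residue mod 264.
    Write x = 25 + 33·t and substitute into x ≡ 5 (mod 8): 33·t ≡ 5 − 25 = -20 (mod 8).
    Reduce coefficients mod 8: 1·t ≡ 4 (mod 8).
    So t ≡ 4 (mod 8).
    Then x = 25 + 33·4 = 157, valid modulo lcm(33, 8) = 264: x ≡ 157 (mod 264).
Verify: 157 mod 11 = 3 ✓, 157 mod 3 = 1 ✓, 157 mod 8 = 5 ✓.

x ≡ 157 (mod 264).


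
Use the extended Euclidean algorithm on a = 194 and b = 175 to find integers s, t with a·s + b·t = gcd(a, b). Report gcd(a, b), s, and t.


Euclidean algorithm on (194, 175) — divide until remainder is 0:
  194 = 1 · 175 + 19
  175 = 9 · 19 + 4
  19 = 4 · 4 + 3
  4 = 1 · 3 + 1
  3 = 3 · 1 + 0
gcd(194, 175) = 1.
Track Bezout coefficients alongside the remainders: start with r₀ = 194 = a·1 + b·0 (s = 1, t = 0) and r₁ = 175 = a·0 + b·1 (s = 0, t = 1); each new remainder r_{k+1} = r_{k-1} − q_k·r_k inherits s_{k+1} = s_{k-1} − q_k·s_k, t_{k+1} = t_{k-1} − q_k·t_k, so r_k = a·s_k + b·t_k at every step:
  q = 1: r = 19, s = 1 − 1·0 = 1, t = 0 − 1·1 = -1  (check: 194·1 + 175·(-1) = 19)
  q = 9: r = 4, s = 0 − 9·1 = -9, t = 1 − 9·(-1) = 10  (check: 194·(-9) + 175·10 = 4)
  q = 4: r = 3, s = 1 − 4·(-9) = 37, t = -1 − 4·10 = -41  (check: 194·37 + 175·(-41) = 3)
  q = 1: r = 1, s = -9 − 1·37 = -46, t = 10 − 1·(-41) = 51  (check: 194·(-46) + 175·51 = 1)
The row with r = 1 (the gcd) gives the Bezout coefficients s = -46, t = 51.
Result: 194 · (-46) + 175 · (51) = 1.

gcd(194, 175) = 1; s = -46, t = 51 (check: 194·(-46) + 175·51 = 1).


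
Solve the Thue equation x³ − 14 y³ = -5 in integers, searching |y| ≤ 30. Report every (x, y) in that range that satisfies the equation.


The equation is x³ - 14y³ = -5. For fixed y, x³ = 14·y³ − 5, so a solution requires the RHS to be a perfect cube.
Strategy: iterate y from -30 to 30, compute RHS = 14·y³ − 5, and check whether it is a (positive or negative) perfect cube.
Check small values of y:
  y = 0: RHS = -5 is not a perfect cube.
  y = 1: RHS = 9 is not a perfect cube.
  y = -1: RHS = -19 is not a perfect cube.
  y = 2: RHS = 107 is not a perfect cube.
  y = -2: RHS = -117 is not a perfect cube.
  y = 3: RHS = 373 is not a perfect cube.
  y = -3: RHS = -383 is not a perfect cube.
Continuing the search up to |y| = 30 finds no solutions either.
No (x, y) in the scanned range satisfies the equation.

No integer solutions with |y| ≤ 30.


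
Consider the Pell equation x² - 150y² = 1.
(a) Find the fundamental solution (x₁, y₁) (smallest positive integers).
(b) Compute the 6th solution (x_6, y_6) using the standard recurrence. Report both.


Step 1: Find the fundamental solution (x₁, y₁) of x² - 150y² = 1.
  Expand √150 as a continued fraction. a₀ = ⌊√150⌋ = 12; iterate m_{k+1} = d_k·a_k − m_k, d_{k+1} = (150 − m_{k+1}²)/d_k, a_{k+1} = ⌊(a₀ + m_{k+1})/d_{k+1}⌋ (starting m₀ = 0, d₀ = 1), with convergents p_k = a_k·p_{k-1} + p_{k-2}, q_k = a_k·q_{k-1} + q_{k-2} (p₋₁ = 1, q₋₁ = 0):
  k = 0: a₀ = 12; p₀/q₀ = 12/1; p₀² − 150·q₀² = 144 − 150 = -6.
  k = 1: m = 12, d = 6, a = ⌊(12 + 12)/6⌋ = 4; p/q = (4·12 + 1)/(4·1 + 0) = 49/4; p² − 150·q² = 2401 − 2400 = 1.
  The first convergent with p² − 150·q² = 1 gives the fundamental solution (x₁, y₁) = (49, 4).
Step 2: Apply the recurrence (x_{n+1}, y_{n+1}) = (x₁x_n + 150y₁y_n, x₁y_n + y₁x_n) repeatedly.
  From (x_1, y_1) = (49, 4): x_2 = 49·49 + 150·4·4 = 4801; y_2 = 49·4 + 4·49 = 392.
  From (x_2, y_2) = (4801, 392): x_3 = 49·4801 + 150·4·392 = 470449; y_3 = 49·392 + 4·4801 = 38412.
  From (x_3, y_3) = (470449, 38412): x_4 = 49·470449 + 150·4·38412 = 46099201; y_4 = 49·38412 + 4·470449 = 3763984.
  From (x_4, y_4) = (46099201, 3763984): x_5 = 49·46099201 + 150·4·3763984 = 4517251249; y_5 = 49·3763984 + 4·46099201 = 368832020.
  From (x_5, y_5) = (4517251249, 368832020): x_6 = 49·4517251249 + 150·4·368832020 = 442644523201; y_6 = 49·368832020 + 4·4517251249 = 36141773976.
Step 3: Verify x_6² - 150·y_6² = 195934173919840627286401 - 195934173919840627286400 = 1 (should be 1). ✓

(x_1, y_1) = (49, 4); (x_6, y_6) = (442644523201, 36141773976).


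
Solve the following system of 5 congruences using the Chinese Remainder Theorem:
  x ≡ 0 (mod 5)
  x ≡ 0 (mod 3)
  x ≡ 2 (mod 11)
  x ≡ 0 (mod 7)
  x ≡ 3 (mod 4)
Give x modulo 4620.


Product of moduli M = 5 · 3 · 11 · 7 · 4 = 4620.
Merge one congruence at a time:
  Start: x ≡ 0 (mod 5).
  Combine with x ≡ 0 (mod 3); new modulus lcm = 15.
    Write x = 0 + 5·t and substitute into x ≡ 0 (mod 3): 5·t ≡ 0 − 0 = 0 (mod 3).
    Reduce coefficients mod 3: 2·t ≡ 0 (mod 3).
    The inverse of 2 mod 3 is 2 (since 2·2 = 4 = 1·3 + 1), so t ≡ 2·0 = 0 ≡ 0 (mod 3).
    Then x = 0 + 5·0 = 0, valid modulo lcm(5, 3) = 15: x ≡ 0 (mod 15).
  Combine with x ≡ 2 (mod 11); new modulus lcm = 165.
    Write x = 0 + 15·t and substitute into x ≡ 2 (mod 11): 15·t ≡ 2 − 0 = 2 (mod 11).
    Reduce coefficients mod 11: 4·t ≡ 2 (mod 11).
    The inverse of 4 mod 11 is 3 (since 4·3 = 12 = 1·11 + 1), so t ≡ 3·2 = 6 ≡ 6 (mod 11).
    Then x = 0 + 15·6 = 90, valid modulo lcm(15, 11) = 165: x ≡ 90 (mod 165).
  Combine with x ≡ 0 (mod 7); new modulus lcm = 1155.
    Write x = 90 + 165·t and substitute into x ≡ 0 (mod 7): 165·t ≡ 0 − 90 = -90 (mod 7).
    Reduce coefficients mod 7: 4·t ≡ 1 (mod 7).
    The inverse of 4 mod 7 is 2 (since 4·2 = 8 = 1·7 + 1), so t ≡ 2·1 = 2 ≡ 2 (mod 7).
    Then x = 90 + 165·2 = 420, valid modulo lcm(165, 7) = 1155: x ≡ 420 (mod 1155).
  Combine with x ≡ 3 (mod 4); new modulus lcm = 4620.
    Write x = 420 + 1155·t and substitute into x ≡ 3 (mod 4): 1155·t ≡ 3 − 420 = -417 (mod 4).
    Reduce coefficients mod 4: 3·t ≡ 3 (mod 4).
    The inverse of 3 mod 4 is 3 (since 3·3 = 9 = 2·4 + 1), so t ≡ 3·3 = 9 ≡ 1 (mod 4).
    Then x = 420 + 1155·1 = 1575, valid modulo lcm(1155, 4) = 4620: x ≡ 1575 (mod 4620).
Verify against each original: 1575 mod 5 = 0, 1575 mod 3 = 0, 1575 mod 11 = 2, 1575 mod 7 = 0, 1575 mod 4 = 3.

x ≡ 1575 (mod 4620).


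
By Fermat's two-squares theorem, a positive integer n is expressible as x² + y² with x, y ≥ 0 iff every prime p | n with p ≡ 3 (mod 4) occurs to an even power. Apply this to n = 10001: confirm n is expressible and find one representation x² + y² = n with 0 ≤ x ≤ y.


Step 1: Factor n = 10001 = 73 · 137.
Step 2: Check the mod-4 condition on each prime factor: 73 ≡ 1 (mod 4), exponent 1; 137 ≡ 1 (mod 4), exponent 1.
All primes ≡ 3 (mod 4) appear to even exponent (or don't appear), so by the two-squares theorem n IS expressible as a sum of two squares.
Step 3: Build a representation. Here n = 73 · 137 is a product of primes ≡ 1 (mod 4). Each prime p ≡ 1 (mod 4) is itself a sum of two squares; find a² by testing p − a² for a perfect square:
  73: 73 − 1² = 72, 73 − 2² = 69, 73 − 3² = 64 = 8² ⇒ 73 = 3² + 8².
  137: 137 − 1² = 136, 137 − 2² = 133, 137 − 3² = 128, 137 − 4² = 121 = 11² ⇒ 137 = 4² + 11².
  Combine using the Brahmagupta–Fibonacci identity (a² + b²)(c² + d²) = (ac − bd)² + (ad + bc)² = (ac + bd)² + (ad − bc)²:
  73 · 137 = 10001: from (3² + 8²)(4² + 11²), take (3·4 − 8·11, 3·11 + 8·4) = (12 − 88, 33 + 32) = (-76, 65); dropping signs (only squares matter) gives (76, 65); check 76² + 65² = 5776 + 4225 = 10001 ✓.
Step 4: Order so x ≤ y and verify: 65² + 76² = 4225 + 5776 = 10001 = n. ✓

n = 10001 = 65² + 76² (one valid representation with x ≤ y).


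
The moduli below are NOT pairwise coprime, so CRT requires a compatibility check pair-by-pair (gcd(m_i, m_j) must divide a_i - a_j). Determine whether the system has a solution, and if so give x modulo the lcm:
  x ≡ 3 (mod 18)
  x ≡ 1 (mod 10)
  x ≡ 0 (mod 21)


Moduli 18, 10, 21 are not pairwise coprime, so CRT works modulo lcm(m_i) when all pairwise compatibility conditions hold.
Pairwise compatibility: gcd(m_i, m_j) must divide a_i - a_j for every pair.
Merge one congruence at a time:
  Start: x ≡ 3 (mod 18).
  Combine with x ≡ 1 (mod 10): gcd(18, 10) = 2; 1 - 3 = -2, which IS divisible by 2, so compatible.
    Write x = 3 + 18·t and substitute into x ≡ 1 (mod 10): 18·t ≡ 1 − 3 = -2 (mod 10).
    Divide the congruence (and modulus) by g = 2: 9·t ≡ -1 (mod 5).
    Reduce coefficients mod 5: 4·t ≡ 4 (mod 5).
    The inverse of 4 mod 5 is 4 (since 4·4 = 16 = 3·5 + 1), so t ≡ 4·4 = 16 ≡ 1 (mod 5).
    Then x = 3 + 18·1 = 21, valid modulo lcm(18, 10) = 90: x ≡ 21 (mod 90).
  Combine with x ≡ 0 (mod 21): gcd(90, 21) = 3; 0 - 21 = -21, which IS divisible by 3, so compatible.
    Write x = 21 + 90·t and substitute into x ≡ 0 (mod 21): 90·t ≡ 0 − 21 = -21 (mod 21).
    Divide the congruence (and modulus) by g = 3: 30·t ≡ -7 (mod 7).
    Reduce coefficients mod 7: 2·t ≡ 0 (mod 7).
    The inverse of 2 mod 7 is 4 (since 2·4 = 8 = 1·7 + 1), so t ≡ 4·0 = 0 ≡ 0 (mod 7).
    Then x = 21 + 90·0 = 21, valid modulo lcm(90, 21) = 630: x ≡ 21 (mod 630).
Verify: 21 mod 18 = 3, 21 mod 10 = 1, 21 mod 21 = 0.

x ≡ 21 (mod 630).


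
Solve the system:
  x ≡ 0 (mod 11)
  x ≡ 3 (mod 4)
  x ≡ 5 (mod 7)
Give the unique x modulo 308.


Moduli 11, 4, 7 are pairwise coprime; by CRT there is a unique solution modulo M = 11 · 4 · 7 = 308.
Solve pairwise, accumulating the modulus:
  Start with x ≡ 0 (mod 11).
  Combine with x ≡ 3 (mod 4): since gcd(11, 4) = 1, we get a unique residue mod 44.
    Write x = 0 + 11·t and substitute into x ≡ 3 (mod 4): 11·t ≡ 3 − 0 = 3 (mod 4).
    Reduce coefficients mod 4: 3·t ≡ 3 (mod 4).
    The inverse of 3 mod 4 is 3 (since 3·3 = 9 = 2·4 + 1), so t ≡ 3·3 = 9 ≡ 1 (mod 4).
    Then x = 0 + 11·1 = 11, valid modulo lcm(11, 4) = 44: x ≡ 11 (mod 44).
  Combine with x ≡ 5 (mod 7): since gcd(44, 7) = 1, we get a unique residue mod 308.
    Write x = 11 + 44·t and substitute into x ≡ 5 (mod 7): 44·t ≡ 5 − 11 = -6 (mod 7).
    Reduce coefficients mod 7: 2·t ≡ 1 (mod 7).
    The inverse of 2 mod 7 is 4 (since 2·4 = 8 = 1·7 + 1), so t ≡ 4·1 = 4 ≡ 4 (mod 7).
    Then x = 11 + 44·4 = 187, valid modulo lcm(44, 7) = 308: x ≡ 187 (mod 308).
Verify: 187 mod 11 = 0 ✓, 187 mod 4 = 3 ✓, 187 mod 7 = 5 ✓.

x ≡ 187 (mod 308).


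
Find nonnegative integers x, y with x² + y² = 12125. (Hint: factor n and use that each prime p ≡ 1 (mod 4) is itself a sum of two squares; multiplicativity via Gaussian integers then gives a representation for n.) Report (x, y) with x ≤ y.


Step 1: Factor n = 12125 = 5^3 · 97.
Step 2: Check the mod-4 condition on each prime factor: 5 ≡ 1 (mod 4), exponent 3; 97 ≡ 1 (mod 4), exponent 1.
All primes ≡ 3 (mod 4) appear to even exponent (or don't appear), so by the two-squares theorem n IS expressible as a sum of two squares.
Step 3: Build a representation. Group n = k² · m with k = 5 and m = 5 · 97 = 485 (a product of primes ≡ 1 (mod 4)); a representation of m scales to one of n via (k·x)² + (k·y)² = k²(x² + y²). Each prime p ≡ 1 (mod 4) is itself a sum of two squares; find a² by testing p − a² for a perfect square:
  5: 5 − 1² = 4 = 2² ⇒ 5 = 1² + 2².
  97: 97 − 1² = 96, 97 − 2² = 93, 97 − 3² = 88, 97 − 4² = 81 = 9² ⇒ 97 = 4² + 9².
  Combine using the Brahmagupta–Fibonacci identity (a² + b²)(c² + d²) = (ac − bd)² + (ad + bc)² = (ac + bd)² + (ad − bc)²:
  5 · 97 = 485: from (1² + 2²)(4² + 9²), take (1·4 − 2·9, 1·9 + 2·4) = (4 − 18, 9 + 8) = (-14, 17); dropping signs (only squares matter) gives (14, 17); check 14² + 17² = 196 + 289 = 485 ✓.
  Scale by k = 5: (5·14, 5·17) = (70, 85).
Step 4: Order so x ≤ y and verify: 70² + 85² = 4900 + 7225 = 12125 = n. ✓

n = 12125 = 70² + 85² (one valid representation with x ≤ y).


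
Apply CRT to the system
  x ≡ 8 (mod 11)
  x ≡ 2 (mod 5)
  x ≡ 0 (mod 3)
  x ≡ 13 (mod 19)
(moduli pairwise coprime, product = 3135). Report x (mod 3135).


Product of moduli M = 11 · 5 · 3 · 19 = 3135.
Merge one congruence at a time:
  Start: x ≡ 8 (mod 11).
  Combine with x ≡ 2 (mod 5); new modulus lcm = 55.
    Write x = 8 + 11·t and substitute into x ≡ 2 (mod 5): 11·t ≡ 2 − 8 = -6 (mod 5).
    Reduce coefficients mod 5: 1·t ≡ 4 (mod 5).
    So t ≡ 4 (mod 5).
    Then x = 8 + 11·4 = 52, valid modulo lcm(11, 5) = 55: x ≡ 52 (mod 55).
  Combine with x ≡ 0 (mod 3); new modulus lcm = 165.
    Write x = 52 + 55·t and substitute into x ≡ 0 (mod 3): 55·t ≡ 0 − 52 = -52 (mod 3).
    Reduce coefficients mod 3: 1·t ≡ 2 (mod 3).
    So t ≡ 2 (mod 3).
    Then x = 52 + 55·2 = 162, valid modulo lcm(55, 3) = 165: x ≡ 162 (mod 165).
  Combine with x ≡ 13 (mod 19); new modulus lcm = 3135.
    Write x = 162 + 165·t and substitute into x ≡ 13 (mod 19): 165·t ≡ 13 − 162 = -149 (mod 19).
    Reduce coefficients mod 19: 13·t ≡ 3 (mod 19).
    The inverse of 13 mod 19 is 3 (since 13·3 = 39 = 2·19 + 1), so t ≡ 3·3 = 9 ≡ 9 (mod 19).
    Then x = 162 + 165·9 = 1647, valid modulo lcm(165, 19) = 3135: x ≡ 1647 (mod 3135).
Verify against each original: 1647 mod 11 = 8, 1647 mod 5 = 2, 1647 mod 3 = 0, 1647 mod 19 = 13.

x ≡ 1647 (mod 3135).


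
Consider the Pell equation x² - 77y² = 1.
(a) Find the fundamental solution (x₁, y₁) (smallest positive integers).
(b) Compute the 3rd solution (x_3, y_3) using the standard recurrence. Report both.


Step 1: Find the fundamental solution (x₁, y₁) of x² - 77y² = 1.
  Expand √77 as a continued fraction. a₀ = ⌊√77⌋ = 8; iterate m_{k+1} = d_k·a_k − m_k, d_{k+1} = (77 − m_{k+1}²)/d_k, a_{k+1} = ⌊(a₀ + m_{k+1})/d_{k+1}⌋ (starting m₀ = 0, d₀ = 1), with convergents p_k = a_k·p_{k-1} + p_{k-2}, q_k = a_k·q_{k-1} + q_{k-2} (p₋₁ = 1, q₋₁ = 0):
  k = 0: a₀ = 8; p₀/q₀ = 8/1; p₀² − 77·q₀² = 64 − 77 = -13.
  k = 1: m = 8, d = 13, a = ⌊(8 + 8)/13⌋ = 1; p/q = (1·8 + 1)/(1·1 + 0) = 9/1; p² − 77·q² = 81 − 77 = 4.
  k = 2: m = 5, d = 4, a = ⌊(8 + 5)/4⌋ = 3; p/q = (3·9 + 8)/(3·1 + 1) = 35/4; p² − 77·q² = 1225 − 1232 = -7.
  k = 3: m = 7, d = 7, a = ⌊(8 + 7)/7⌋ = 2; p/q = (2·35 + 9)/(2·4 + 1) = 79/9; p² − 77·q² = 6241 − 6237 = 4.
  k = 4: m = 7, d = 4, a = ⌊(8 + 7)/4⌋ = 3; p/q = (3·79 + 35)/(3·9 + 4) = 272/31; p² − 77·q² = 73984 − 73997 = -13.
  k = 5: m = 5, d = 13, a = ⌊(8 + 5)/13⌋ = 1; p/q = (1·272 + 79)/(1·31 + 9) = 351/40; p² − 77·q² = 123201 − 123200 = 1.
  The first convergent with p² − 77·q² = 1 gives the fundamental solution (x₁, y₁) = (351, 40).
Step 2: Apply the recurrence (x_{n+1}, y_{n+1}) = (x₁x_n + 77y₁y_n, x₁y_n + y₁x_n) repeatedly.
  From (x_1, y_1) = (351, 40): x_2 = 351·351 + 77·40·40 = 246401; y_2 = 351·40 + 40·351 = 28080.
  From (x_2, y_2) = (246401, 28080): x_3 = 351·246401 + 77·40·28080 = 172973151; y_3 = 351·28080 + 40·246401 = 19712120.
Step 3: Verify x_3² - 77·y_3² = 29919710966868801 - 29919710966868800 = 1 (should be 1). ✓

(x_1, y_1) = (351, 40); (x_3, y_3) = (172973151, 19712120).


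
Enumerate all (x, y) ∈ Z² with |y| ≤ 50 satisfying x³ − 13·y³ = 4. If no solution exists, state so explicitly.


The equation is x³ - 13y³ = 4. For fixed y, x³ = 13·y³ + 4, so a solution requires the RHS to be a perfect cube.
Strategy: iterate y from -50 to 50, compute RHS = 13·y³ + 4, and check whether it is a (positive or negative) perfect cube.
Check small values of y:
  y = 0: RHS = 4 is not a perfect cube.
  y = 1: RHS = 17 is not a perfect cube.
  y = -1: RHS = -9 is not a perfect cube.
  y = 2: RHS = 108 is not a perfect cube.
  y = -2: RHS = -100 is not a perfect cube.
  y = 3: RHS = 355 is not a perfect cube.
  y = -3: RHS = -347 is not a perfect cube.
Continuing the search up to |y| = 50 finds no solutions either.
No (x, y) in the scanned range satisfies the equation.

No integer solutions with |y| ≤ 50.


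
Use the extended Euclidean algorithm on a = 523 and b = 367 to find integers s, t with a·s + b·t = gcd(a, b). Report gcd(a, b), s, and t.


Euclidean algorithm on (523, 367) — divide until remainder is 0:
  523 = 1 · 367 + 156
  367 = 2 · 156 + 55
  156 = 2 · 55 + 46
  55 = 1 · 46 + 9
  46 = 5 · 9 + 1
  9 = 9 · 1 + 0
gcd(523, 367) = 1.
Track Bezout coefficients alongside the remainders: start with r₀ = 523 = a·1 + b·0 (s = 1, t = 0) and r₁ = 367 = a·0 + b·1 (s = 0, t = 1); each new remainder r_{k+1} = r_{k-1} − q_k·r_k inherits s_{k+1} = s_{k-1} − q_k·s_k, t_{k+1} = t_{k-1} − q_k·t_k, so r_k = a·s_k + b·t_k at every step:
  q = 1: r = 156, s = 1 − 1·0 = 1, t = 0 − 1·1 = -1  (check: 523·1 + 367·(-1) = 156)
  q = 2: r = 55, s = 0 − 2·1 = -2, t = 1 − 2·(-1) = 3  (check: 523·(-2) + 367·3 = 55)
  q = 2: r = 46, s = 1 − 2·(-2) = 5, t = -1 − 2·3 = -7  (check: 523·5 + 367·(-7) = 46)
  q = 1: r = 9, s = -2 − 1·5 = -7, t = 3 − 1·(-7) = 10  (check: 523·(-7) + 367·10 = 9)
  q = 5: r = 1, s = 5 − 5·(-7) = 40, t = -7 − 5·10 = -57  (check: 523·40 + 367·(-57) = 1)
The row with r = 1 (the gcd) gives the Bezout coefficients s = 40, t = -57.
Result: 523 · (40) + 367 · (-57) = 1.

gcd(523, 367) = 1; s = 40, t = -57 (check: 523·40 + 367·(-57) = 1).


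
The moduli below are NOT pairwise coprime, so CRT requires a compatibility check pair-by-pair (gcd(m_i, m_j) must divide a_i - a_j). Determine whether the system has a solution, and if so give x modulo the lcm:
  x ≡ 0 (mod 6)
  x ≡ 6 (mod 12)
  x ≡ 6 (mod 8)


Moduli 6, 12, 8 are not pairwise coprime, so CRT works modulo lcm(m_i) when all pairwise compatibility conditions hold.
Pairwise compatibility: gcd(m_i, m_j) must divide a_i - a_j for every pair.
Merge one congruence at a time:
  Start: x ≡ 0 (mod 6).
  Combine with x ≡ 6 (mod 12): gcd(6, 12) = 6; 6 - 0 = 6, which IS divisible by 6, so compatible.
    Write x = 0 + 6·t and substitute into x ≡ 6 (mod 12): 6·t ≡ 6 − 0 = 6 (mod 12).
    Divide the congruence (and modulus) by g = 6: 1·t ≡ 1 (mod 2).
    So t ≡ 1 (mod 2).
    Then x = 0 + 6·1 = 6, valid modulo lcm(6, 12) = 12: x ≡ 6 (mod 12).
  Combine with x ≡ 6 (mod 8): gcd(12, 8) = 4; 6 - 6 = 0, which IS divisible by 4, so compatible.
    Write x = 6 + 12·t and substitute into x ≡ 6 (mod 8): 12·t ≡ 6 − 6 = 0 (mod 8).
    Divide the congruence (and modulus) by g = 4: 3·t ≡ 0 (mod 2).
    Reduce coefficients mod 2: 1·t ≡ 0 (mod 2).
    So t ≡ 0 (mod 2).
    Then x = 6 + 12·0 = 6, valid modulo lcm(12, 8) = 24: x ≡ 6 (mod 24).
Verify: 6 mod 6 = 0, 6 mod 12 = 6, 6 mod 8 = 6.

x ≡ 6 (mod 24).


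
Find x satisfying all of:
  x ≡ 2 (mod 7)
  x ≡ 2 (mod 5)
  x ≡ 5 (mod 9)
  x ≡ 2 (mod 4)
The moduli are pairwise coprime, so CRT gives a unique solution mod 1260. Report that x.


Product of moduli M = 7 · 5 · 9 · 4 = 1260.
Merge one congruence at a time:
  Start: x ≡ 2 (mod 7).
  Combine with x ≡ 2 (mod 5); new modulus lcm = 35.
    Write x = 2 + 7·t and substitute into x ≡ 2 (mod 5): 7·t ≡ 2 − 2 = 0 (mod 5).
    Reduce coefficients mod 5: 2·t ≡ 0 (mod 5).
    The inverse of 2 mod 5 is 3 (since 2·3 = 6 = 1·5 + 1), so t ≡ 3·0 = 0 ≡ 0 (mod 5).
    Then x = 2 + 7·0 = 2, valid modulo lcm(7, 5) = 35: x ≡ 2 (mod 35).
  Combine with x ≡ 5 (mod 9); new modulus lcm = 315.
    Write x = 2 + 35·t and substitute into x ≡ 5 (mod 9): 35·t ≡ 5 − 2 = 3 (mod 9).
    Reduce coefficients mod 9: 8·t ≡ 3 (mod 9).
    The inverse of 8 mod 9 is 8 (since 8·8 = 64 = 7·9 + 1), so t ≡ 8·3 = 24 ≡ 6 (mod 9).
    Then x = 2 + 35·6 = 212, valid modulo lcm(35, 9) = 315: x ≡ 212 (mod 315).
  Combine with x ≡ 2 (mod 4); new modulus lcm = 1260.
    Write x = 212 + 315·t and substitute into x ≡ 2 (mod 4): 315·t ≡ 2 − 212 = -210 (mod 4).
    Reduce coefficients mod 4: 3·t ≡ 2 (mod 4).
    The inverse of 3 mod 4 is 3 (since 3·3 = 9 = 2·4 + 1), so t ≡ 3·2 = 6 ≡ 2 (mod 4).
    Then x = 212 + 315·2 = 842, valid modulo lcm(315, 4) = 1260: x ≡ 842 (mod 1260).
Verify against each original: 842 mod 7 = 2, 842 mod 5 = 2, 842 mod 9 = 5, 842 mod 4 = 2.

x ≡ 842 (mod 1260).


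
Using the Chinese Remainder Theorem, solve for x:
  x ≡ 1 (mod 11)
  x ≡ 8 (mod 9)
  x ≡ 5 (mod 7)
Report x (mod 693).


Moduli 11, 9, 7 are pairwise coprime; by CRT there is a unique solution modulo M = 11 · 9 · 7 = 693.
Solve pairwise, accumulating the modulus:
  Start with x ≡ 1 (mod 11).
  Combine with x ≡ 8 (mod 9): since gcd(11, 9) = 1, we get a unique residue mod 99.
    Write x = 1 + 11·t and substitute into x ≡ 8 (mod 9): 11·t ≡ 8 − 1 = 7 (mod 9).
    Reduce coefficients mod 9: 2·t ≡ 7 (mod 9).
    The inverse of 2 mod 9 is 5 (since 2·5 = 10 = 1·9 + 1), so t ≡ 5·7 = 35 ≡ 8 (mod 9).
    Then x = 1 + 11·8 = 89, valid modulo lcm(11, 9) = 99: x ≡ 89 (mod 99).
  Combine with x ≡ 5 (mod 7): since gcd(99, 7) = 1, we get a unique residue mod 693.
    Write x = 89 + 99·t and substitute into x ≡ 5 (mod 7): 99·t ≡ 5 − 89 = -84 (mod 7).
    Reduce coefficients mod 7: 1·t ≡ 0 (mod 7).
    So t ≡ 0 (mod 7).
    Then x = 89 + 99·0 = 89, valid modulo lcm(99, 7) = 693: x ≡ 89 (mod 693).
Verify: 89 mod 11 = 1 ✓, 89 mod 9 = 8 ✓, 89 mod 7 = 5 ✓.

x ≡ 89 (mod 693).


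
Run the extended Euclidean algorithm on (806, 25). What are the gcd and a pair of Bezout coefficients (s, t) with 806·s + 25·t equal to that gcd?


Euclidean algorithm on (806, 25) — divide until remainder is 0:
  806 = 32 · 25 + 6
  25 = 4 · 6 + 1
  6 = 6 · 1 + 0
gcd(806, 25) = 1.
Track Bezout coefficients alongside the remainders: start with r₀ = 806 = a·1 + b·0 (s = 1, t = 0) and r₁ = 25 = a·0 + b·1 (s = 0, t = 1); each new remainder r_{k+1} = r_{k-1} − q_k·r_k inherits s_{k+1} = s_{k-1} − q_k·s_k, t_{k+1} = t_{k-1} − q_k·t_k, so r_k = a·s_k + b·t_k at every step:
  q = 32: r = 6, s = 1 − 32·0 = 1, t = 0 − 32·1 = -32  (check: 806·1 + 25·(-32) = 6)
  q = 4: r = 1, s = 0 − 4·1 = -4, t = 1 − 4·(-32) = 129  (check: 806·(-4) + 25·129 = 1)
The row with r = 1 (the gcd) gives the Bezout coefficients s = -4, t = 129.
Result: 806 · (-4) + 25 · (129) = 1.

gcd(806, 25) = 1; s = -4, t = 129 (check: 806·(-4) + 25·129 = 1).


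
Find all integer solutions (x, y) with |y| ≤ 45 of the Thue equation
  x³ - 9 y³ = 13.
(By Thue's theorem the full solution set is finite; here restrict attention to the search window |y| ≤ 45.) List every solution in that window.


The equation is x³ - 9y³ = 13. For fixed y, x³ = 9·y³ + 13, so a solution requires the RHS to be a perfect cube.
Strategy: iterate y from -45 to 45, compute RHS = 9·y³ + 13, and check whether it is a (positive or negative) perfect cube.
Check small values of y:
  y = 0: RHS = 13 is not a perfect cube.
  y = 1: RHS = 22 is not a perfect cube.
  y = -1: RHS = 4 is not a perfect cube.
  y = 2: RHS = 85 is not a perfect cube.
  y = -2: RHS = -59 is not a perfect cube.
  y = 3: RHS = 256 is not a perfect cube.
  y = -3: RHS = -230 is not a perfect cube.
Continuing the search up to |y| = 45 finds no solutions either.
No (x, y) in the scanned range satisfies the equation.

No integer solutions with |y| ≤ 45.


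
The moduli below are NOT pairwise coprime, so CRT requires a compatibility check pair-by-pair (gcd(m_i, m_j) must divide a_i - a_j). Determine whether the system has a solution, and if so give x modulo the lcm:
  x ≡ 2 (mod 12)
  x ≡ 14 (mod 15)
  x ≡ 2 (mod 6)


Moduli 12, 15, 6 are not pairwise coprime, so CRT works modulo lcm(m_i) when all pairwise compatibility conditions hold.
Pairwise compatibility: gcd(m_i, m_j) must divide a_i - a_j for every pair.
Merge one congruence at a time:
  Start: x ≡ 2 (mod 12).
  Combine with x ≡ 14 (mod 15): gcd(12, 15) = 3; 14 - 2 = 12, which IS divisible by 3, so compatible.
    Write x = 2 + 12·t and substitute into x ≡ 14 (mod 15): 12·t ≡ 14 − 2 = 12 (mod 15).
    Divide the congruence (and modulus) by g = 3: 4·t ≡ 4 (mod 5).
    The inverse of 4 mod 5 is 4 (since 4·4 = 16 = 3·5 + 1), so t ≡ 4·4 = 16 ≡ 1 (mod 5).
    Then x = 2 + 12·1 = 14, valid modulo lcm(12, 15) = 60: x ≡ 14 (mod 60).
  Combine with x ≡ 2 (mod 6): gcd(60, 6) = 6; 2 - 14 = -12, which IS divisible by 6, so compatible.
    Write x = 14 + 60·t and substitute into x ≡ 2 (mod 6): 60·t ≡ 2 − 14 = -12 (mod 6).
    Divide the congruence (and modulus) by g = 6: 10·t ≡ -2 (mod 1).
    Modulo 1 every t works; take t = 0.
    Then x = 14 + 60·0 = 14, valid modulo lcm(60, 6) = 60: x ≡ 14 (mod 60).
Verify: 14 mod 12 = 2, 14 mod 15 = 14, 14 mod 6 = 2.

x ≡ 14 (mod 60).


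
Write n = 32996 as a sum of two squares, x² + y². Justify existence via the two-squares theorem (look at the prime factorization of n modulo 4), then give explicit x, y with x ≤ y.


Step 1: Factor n = 32996 = 2^2 · 73 · 113.
Step 2: Check the mod-4 condition on each prime factor: 2 = 2 (special); 73 ≡ 1 (mod 4), exponent 1; 113 ≡ 1 (mod 4), exponent 1.
All primes ≡ 3 (mod 4) appear to even exponent (or don't appear), so by the two-squares theorem n IS expressible as a sum of two squares.
Step 3: Build a representation. Group n = k² · m with k = 2 and m = 73 · 113 = 8249 (a product of primes ≡ 1 (mod 4)); a representation of m scales to one of n via (k·x)² + (k·y)² = k²(x² + y²). Each prime p ≡ 1 (mod 4) is itself a sum of two squares; find a² by testing p − a² for a perfect square:
  73: 73 − 1² = 72, 73 − 2² = 69, 73 − 3² = 64 = 8² ⇒ 73 = 3² + 8².
  113: 113 − 1² = 112, 113 − 2² = 109, 113 − 3² = 104, 113 − 4² = 97, 113 − 5² = 88, 113 − 6² = 77, 113 − 7² = 64 = 8² ⇒ 113 = 7² + 8².
  Combine using the Brahmagupta–Fibonacci identity (a² + b²)(c² + d²) = (ac − bd)² + (ad + bc)² = (ac + bd)² + (ad − bc)²:
  73 · 113 = 8249: from (3² + 8²)(7² + 8²), take (3·7 − 8·8, 3·8 + 8·7) = (21 − 64, 24 + 56) = (-43, 80); dropping signs (only squares matter) gives (43, 80); check 43² + 80² = 1849 + 6400 = 8249 ✓.
  Scale by k = 2: (2·43, 2·80) = (86, 160).
Step 4: Order so x ≤ y and verify: 86² + 160² = 7396 + 25600 = 32996 = n. ✓

n = 32996 = 86² + 160² (one valid representation with x ≤ y).


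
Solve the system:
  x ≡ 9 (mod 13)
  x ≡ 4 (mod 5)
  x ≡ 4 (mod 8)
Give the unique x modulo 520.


Moduli 13, 5, 8 are pairwise coprime; by CRT there is a unique solution modulo M = 13 · 5 · 8 = 520.
Solve pairwise, accumulating the modulus:
  Start with x ≡ 9 (mod 13).
  Combine with x ≡ 4 (mod 5): since gcd(13, 5) = 1, we get a unique residue mod 65.
    Write x = 9 + 13·t and substitute into x ≡ 4 (mod 5): 13·t ≡ 4 − 9 = -5 (mod 5).
    Reduce coefficients mod 5: 3·t ≡ 0 (mod 5).
    The inverse of 3 mod 5 is 2 (since 3·2 = 6 = 1·5 + 1), so t ≡ 2·0 = 0 ≡ 0 (mod 5).
    Then x = 9 + 13·0 = 9, valid modulo lcm(13, 5) = 65: x ≡ 9 (mod 65).
  Combine with x ≡ 4 (mod 8): since gcd(65, 8) = 1, we get a unique residue mod 520.
    Write x = 9 + 65·t and substitute into x ≡ 4 (mod 8): 65·t ≡ 4 − 9 = -5 (mod 8).
    Reduce coefficients mod 8: 1·t ≡ 3 (mod 8).
    So t ≡ 3 (mod 8).
    Then x = 9 + 65·3 = 204, valid modulo lcm(65, 8) = 520: x ≡ 204 (mod 520).
Verify: 204 mod 13 = 9 ✓, 204 mod 5 = 4 ✓, 204 mod 8 = 4 ✓.

x ≡ 204 (mod 520).
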